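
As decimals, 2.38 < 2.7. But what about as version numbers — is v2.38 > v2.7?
True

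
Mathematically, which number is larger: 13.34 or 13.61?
13.61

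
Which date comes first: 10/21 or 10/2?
10/2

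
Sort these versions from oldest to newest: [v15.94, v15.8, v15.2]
[v15.2, v15.8, v15.94]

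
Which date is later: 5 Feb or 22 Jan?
5 Feb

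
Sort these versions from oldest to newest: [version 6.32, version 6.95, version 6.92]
[version 6.32, version 6.92, version 6.95]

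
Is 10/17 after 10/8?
Yes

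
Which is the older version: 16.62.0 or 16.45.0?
16.45.0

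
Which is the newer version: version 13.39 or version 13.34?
version 13.39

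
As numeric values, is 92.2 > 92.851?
False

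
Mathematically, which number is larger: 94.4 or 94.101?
94.4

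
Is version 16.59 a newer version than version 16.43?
Yes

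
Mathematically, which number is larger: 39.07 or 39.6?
39.6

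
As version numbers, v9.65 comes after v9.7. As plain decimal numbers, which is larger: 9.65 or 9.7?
9.7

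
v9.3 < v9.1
False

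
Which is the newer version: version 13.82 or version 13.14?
version 13.82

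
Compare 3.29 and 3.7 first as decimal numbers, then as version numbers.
As decimals: 3.29 < 3.7. As versions: v3.29 > v3.7 (minor version 29 > 7).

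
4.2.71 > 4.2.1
True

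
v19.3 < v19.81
True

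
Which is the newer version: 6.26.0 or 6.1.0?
6.26.0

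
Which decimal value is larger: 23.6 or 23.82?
23.82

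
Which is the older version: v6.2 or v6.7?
v6.2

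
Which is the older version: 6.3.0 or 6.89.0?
6.3.0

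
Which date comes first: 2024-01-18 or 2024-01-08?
2024-01-08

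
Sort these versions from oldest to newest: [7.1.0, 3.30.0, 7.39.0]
[3.30.0, 7.1.0, 7.39.0]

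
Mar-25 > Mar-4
True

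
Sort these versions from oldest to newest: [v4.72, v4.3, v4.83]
[v4.3, v4.72, v4.83]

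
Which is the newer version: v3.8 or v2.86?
v3.8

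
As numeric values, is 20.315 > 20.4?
False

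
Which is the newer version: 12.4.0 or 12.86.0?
12.86.0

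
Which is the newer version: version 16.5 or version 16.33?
version 16.33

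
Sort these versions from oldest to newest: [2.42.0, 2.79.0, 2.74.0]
[2.42.0, 2.74.0, 2.79.0]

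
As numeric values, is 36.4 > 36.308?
True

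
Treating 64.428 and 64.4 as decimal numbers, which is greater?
64.428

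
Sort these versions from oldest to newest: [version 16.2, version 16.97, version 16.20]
[version 16.2, version 16.20, version 16.97]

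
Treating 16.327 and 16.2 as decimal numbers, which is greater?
16.327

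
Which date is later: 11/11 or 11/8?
11/11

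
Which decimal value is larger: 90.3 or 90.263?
90.3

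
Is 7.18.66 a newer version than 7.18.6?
Yes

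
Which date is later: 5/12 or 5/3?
5/12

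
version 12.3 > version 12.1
True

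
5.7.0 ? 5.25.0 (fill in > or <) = <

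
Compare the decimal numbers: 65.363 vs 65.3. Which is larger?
65.363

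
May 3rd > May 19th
False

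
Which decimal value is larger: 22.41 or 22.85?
22.85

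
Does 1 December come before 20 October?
No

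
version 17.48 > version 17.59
False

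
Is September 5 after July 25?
Yes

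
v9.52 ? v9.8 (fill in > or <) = >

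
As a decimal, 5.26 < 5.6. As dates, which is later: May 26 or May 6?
May 26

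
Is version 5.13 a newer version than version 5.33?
No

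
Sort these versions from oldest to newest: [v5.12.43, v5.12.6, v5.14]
[v5.12.6, v5.12.43, v5.14]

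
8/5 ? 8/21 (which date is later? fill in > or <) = <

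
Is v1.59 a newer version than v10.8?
No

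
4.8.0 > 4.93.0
False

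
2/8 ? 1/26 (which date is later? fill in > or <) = >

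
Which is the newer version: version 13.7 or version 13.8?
version 13.8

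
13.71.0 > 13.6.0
True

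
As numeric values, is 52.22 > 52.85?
False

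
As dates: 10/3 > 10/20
False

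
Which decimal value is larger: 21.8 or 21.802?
21.802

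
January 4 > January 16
False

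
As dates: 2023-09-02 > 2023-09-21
False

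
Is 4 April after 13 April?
No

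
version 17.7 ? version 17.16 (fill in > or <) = <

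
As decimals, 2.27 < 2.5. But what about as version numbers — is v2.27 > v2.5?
True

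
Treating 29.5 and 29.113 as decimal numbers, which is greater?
29.5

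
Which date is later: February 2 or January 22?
February 2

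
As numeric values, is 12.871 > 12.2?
True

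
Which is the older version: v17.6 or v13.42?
v13.42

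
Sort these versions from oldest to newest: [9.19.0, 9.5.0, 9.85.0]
[9.5.0, 9.19.0, 9.85.0]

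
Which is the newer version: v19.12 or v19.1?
v19.12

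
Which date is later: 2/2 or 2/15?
2/15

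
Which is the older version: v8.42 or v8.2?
v8.2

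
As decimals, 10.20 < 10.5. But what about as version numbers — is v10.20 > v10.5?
True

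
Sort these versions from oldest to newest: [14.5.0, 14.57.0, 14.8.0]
[14.5.0, 14.8.0, 14.57.0]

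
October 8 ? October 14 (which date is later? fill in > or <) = <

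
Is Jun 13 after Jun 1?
Yes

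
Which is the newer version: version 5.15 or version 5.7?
version 5.15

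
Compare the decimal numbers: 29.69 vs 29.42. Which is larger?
29.69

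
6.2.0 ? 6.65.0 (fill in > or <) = <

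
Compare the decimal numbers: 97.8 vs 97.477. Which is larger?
97.8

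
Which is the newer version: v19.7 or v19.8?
v19.8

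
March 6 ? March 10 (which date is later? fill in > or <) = <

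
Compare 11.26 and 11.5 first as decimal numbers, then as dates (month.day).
As decimals: 11.26 < 11.5. As dates: 11/26 is later than 11/5 (day 26 > day 5).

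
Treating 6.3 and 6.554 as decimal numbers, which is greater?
6.554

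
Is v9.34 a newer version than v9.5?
Yes. Version numbers are compared segment by segment as integers, not as decimals: minor version 34 > 5, so v9.34 > v9.5 (even though the decimal 9.34 < 9.5).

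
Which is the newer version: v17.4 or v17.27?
v17.27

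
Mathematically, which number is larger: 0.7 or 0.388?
0.7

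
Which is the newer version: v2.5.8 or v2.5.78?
v2.5.78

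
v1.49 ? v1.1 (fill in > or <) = >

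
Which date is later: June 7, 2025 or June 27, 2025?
June 27, 2025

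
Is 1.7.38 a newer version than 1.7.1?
Yes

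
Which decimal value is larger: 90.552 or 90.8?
90.8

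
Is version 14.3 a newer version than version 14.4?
No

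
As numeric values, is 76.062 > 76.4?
False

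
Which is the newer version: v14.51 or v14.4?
v14.51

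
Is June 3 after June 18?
No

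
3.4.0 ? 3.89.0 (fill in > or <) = <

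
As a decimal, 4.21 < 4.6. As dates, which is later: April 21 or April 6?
April 21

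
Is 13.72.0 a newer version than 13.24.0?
Yes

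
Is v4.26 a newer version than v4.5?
Yes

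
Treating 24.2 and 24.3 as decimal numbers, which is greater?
24.3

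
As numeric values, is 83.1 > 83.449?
False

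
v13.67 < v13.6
False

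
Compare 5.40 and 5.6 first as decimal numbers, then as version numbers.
As decimals: 5.40 < 5.6. As versions: v5.40 > v5.6 (minor version 40 > 6).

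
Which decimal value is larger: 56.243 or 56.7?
56.7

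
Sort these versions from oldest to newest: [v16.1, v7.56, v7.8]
[v7.8, v7.56, v16.1]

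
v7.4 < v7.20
True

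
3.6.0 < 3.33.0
True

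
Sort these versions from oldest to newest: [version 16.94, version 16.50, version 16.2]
[version 16.2, version 16.50, version 16.94]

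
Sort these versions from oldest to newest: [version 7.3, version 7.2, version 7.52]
[version 7.2, version 7.3, version 7.52]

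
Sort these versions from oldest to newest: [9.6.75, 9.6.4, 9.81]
[9.6.4, 9.6.75, 9.81]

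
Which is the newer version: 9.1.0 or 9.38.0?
9.38.0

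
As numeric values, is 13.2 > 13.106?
True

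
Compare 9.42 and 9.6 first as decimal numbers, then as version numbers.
As decimals: 9.42 < 9.6. As versions: v9.42 > v9.6 (minor version 42 > 6).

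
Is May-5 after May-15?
No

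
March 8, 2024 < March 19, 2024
True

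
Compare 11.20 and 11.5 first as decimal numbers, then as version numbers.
As decimals: 11.20 < 11.5. As versions: v11.20 > v11.5 (minor version 20 > 5).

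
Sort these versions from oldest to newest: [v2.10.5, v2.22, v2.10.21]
[v2.10.5, v2.10.21, v2.22]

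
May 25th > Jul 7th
False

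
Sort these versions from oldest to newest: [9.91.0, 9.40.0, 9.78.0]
[9.40.0, 9.78.0, 9.91.0]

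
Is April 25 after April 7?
Yes. Day 25 comes after day 7 in April — this is a date comparison, not a decimal one (the decimal 4.25 would be smaller than 4.7).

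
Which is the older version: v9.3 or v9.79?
v9.3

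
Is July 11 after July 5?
Yes. Day 11 comes after day 5 in July — this is a date comparison, not a decimal one (the decimal 7.11 would be smaller than 7.5).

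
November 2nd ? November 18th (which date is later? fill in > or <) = <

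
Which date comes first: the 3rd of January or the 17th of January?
the 3rd of January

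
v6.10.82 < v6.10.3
False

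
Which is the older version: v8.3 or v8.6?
v8.3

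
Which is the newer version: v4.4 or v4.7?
v4.7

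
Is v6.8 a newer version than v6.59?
No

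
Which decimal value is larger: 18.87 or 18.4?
18.87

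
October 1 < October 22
True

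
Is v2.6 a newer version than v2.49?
No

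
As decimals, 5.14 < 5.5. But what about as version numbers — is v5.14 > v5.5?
True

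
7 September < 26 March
False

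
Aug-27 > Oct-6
False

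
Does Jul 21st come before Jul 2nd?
No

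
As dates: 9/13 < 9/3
False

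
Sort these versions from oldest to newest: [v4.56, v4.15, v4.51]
[v4.15, v4.51, v4.56]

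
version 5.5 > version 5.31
False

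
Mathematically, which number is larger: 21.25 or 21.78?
21.78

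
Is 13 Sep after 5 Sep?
Yes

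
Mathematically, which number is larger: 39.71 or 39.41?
39.71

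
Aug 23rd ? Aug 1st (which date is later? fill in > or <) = >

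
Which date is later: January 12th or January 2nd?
January 12th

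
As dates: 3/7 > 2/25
True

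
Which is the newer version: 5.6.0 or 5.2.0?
5.6.0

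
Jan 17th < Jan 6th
False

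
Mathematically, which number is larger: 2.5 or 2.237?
2.5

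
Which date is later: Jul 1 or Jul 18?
Jul 18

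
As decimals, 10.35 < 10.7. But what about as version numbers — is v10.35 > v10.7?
True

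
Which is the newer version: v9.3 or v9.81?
v9.81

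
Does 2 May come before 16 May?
Yes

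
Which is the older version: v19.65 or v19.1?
v19.1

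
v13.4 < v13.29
True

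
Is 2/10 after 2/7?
Yes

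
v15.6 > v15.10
False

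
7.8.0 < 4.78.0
False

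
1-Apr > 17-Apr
False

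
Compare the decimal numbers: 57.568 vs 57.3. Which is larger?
57.568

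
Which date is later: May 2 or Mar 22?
May 2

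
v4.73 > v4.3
True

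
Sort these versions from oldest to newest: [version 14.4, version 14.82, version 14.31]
[version 14.4, version 14.31, version 14.82]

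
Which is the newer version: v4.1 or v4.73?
v4.73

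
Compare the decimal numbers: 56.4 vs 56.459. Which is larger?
56.459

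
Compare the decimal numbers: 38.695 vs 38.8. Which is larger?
38.8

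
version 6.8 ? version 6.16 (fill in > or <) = <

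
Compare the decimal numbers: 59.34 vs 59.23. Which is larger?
59.34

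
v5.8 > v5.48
False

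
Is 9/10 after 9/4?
Yes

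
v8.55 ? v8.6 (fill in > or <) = >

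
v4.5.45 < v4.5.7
False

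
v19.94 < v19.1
False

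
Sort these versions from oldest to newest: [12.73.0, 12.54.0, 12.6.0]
[12.6.0, 12.54.0, 12.73.0]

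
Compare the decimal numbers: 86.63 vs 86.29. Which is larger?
86.63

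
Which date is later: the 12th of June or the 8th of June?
the 12th of June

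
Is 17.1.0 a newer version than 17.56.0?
No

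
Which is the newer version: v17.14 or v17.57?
v17.57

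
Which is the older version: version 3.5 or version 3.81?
version 3.5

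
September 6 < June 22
False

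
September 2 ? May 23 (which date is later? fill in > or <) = >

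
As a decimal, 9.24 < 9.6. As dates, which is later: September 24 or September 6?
September 24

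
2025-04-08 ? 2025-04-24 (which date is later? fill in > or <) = <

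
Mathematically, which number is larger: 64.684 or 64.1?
64.684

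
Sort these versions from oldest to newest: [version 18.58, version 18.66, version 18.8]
[version 18.8, version 18.58, version 18.66]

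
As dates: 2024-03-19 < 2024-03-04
False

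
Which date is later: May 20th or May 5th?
May 20th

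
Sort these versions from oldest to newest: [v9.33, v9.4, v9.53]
[v9.4, v9.33, v9.53]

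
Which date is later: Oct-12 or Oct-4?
Oct-12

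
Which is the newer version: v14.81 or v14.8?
v14.81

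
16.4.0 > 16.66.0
False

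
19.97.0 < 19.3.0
False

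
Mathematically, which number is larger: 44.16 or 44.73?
44.73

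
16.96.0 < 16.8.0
False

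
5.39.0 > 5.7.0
True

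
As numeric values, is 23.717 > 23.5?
True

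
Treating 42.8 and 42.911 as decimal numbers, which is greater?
42.911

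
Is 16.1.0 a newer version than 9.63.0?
Yes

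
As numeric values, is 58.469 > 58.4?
True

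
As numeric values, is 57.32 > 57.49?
False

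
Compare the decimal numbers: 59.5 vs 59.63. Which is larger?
59.63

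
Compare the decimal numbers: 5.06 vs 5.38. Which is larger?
5.38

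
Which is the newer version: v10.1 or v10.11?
v10.11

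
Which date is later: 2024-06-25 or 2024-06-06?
2024-06-25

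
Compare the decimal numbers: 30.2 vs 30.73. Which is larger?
30.73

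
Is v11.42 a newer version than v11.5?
Yes. Version numbers are compared segment by segment as integers, not as decimals: minor version 42 > 5, so v11.42 > v11.5 (even though the decimal 11.42 < 11.5).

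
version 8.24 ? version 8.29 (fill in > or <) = <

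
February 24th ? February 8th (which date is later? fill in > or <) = >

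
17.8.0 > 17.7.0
True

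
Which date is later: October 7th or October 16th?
October 16th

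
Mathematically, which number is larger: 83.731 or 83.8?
83.8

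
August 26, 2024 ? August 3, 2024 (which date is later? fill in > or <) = >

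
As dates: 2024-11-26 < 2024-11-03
False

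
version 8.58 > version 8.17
True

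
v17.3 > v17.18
False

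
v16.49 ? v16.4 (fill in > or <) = >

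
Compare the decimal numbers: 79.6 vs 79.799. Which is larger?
79.799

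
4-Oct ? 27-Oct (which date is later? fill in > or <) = <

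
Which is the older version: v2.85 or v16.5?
v2.85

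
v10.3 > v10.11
False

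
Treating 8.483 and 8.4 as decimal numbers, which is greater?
8.483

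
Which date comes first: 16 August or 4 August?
4 August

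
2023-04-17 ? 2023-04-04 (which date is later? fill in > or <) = >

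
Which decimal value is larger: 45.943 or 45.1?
45.943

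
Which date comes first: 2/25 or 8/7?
2/25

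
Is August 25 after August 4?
Yes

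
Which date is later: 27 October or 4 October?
27 October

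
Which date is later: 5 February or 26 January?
5 February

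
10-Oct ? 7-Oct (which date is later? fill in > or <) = >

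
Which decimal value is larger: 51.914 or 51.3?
51.914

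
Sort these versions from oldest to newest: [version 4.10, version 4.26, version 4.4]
[version 4.4, version 4.10, version 4.26]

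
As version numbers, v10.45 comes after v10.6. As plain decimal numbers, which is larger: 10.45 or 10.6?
10.6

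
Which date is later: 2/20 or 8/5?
8/5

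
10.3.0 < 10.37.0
True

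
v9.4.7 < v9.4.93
True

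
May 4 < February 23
False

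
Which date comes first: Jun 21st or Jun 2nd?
Jun 2nd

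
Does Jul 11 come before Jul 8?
No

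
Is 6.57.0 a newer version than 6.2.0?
Yes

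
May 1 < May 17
True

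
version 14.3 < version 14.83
True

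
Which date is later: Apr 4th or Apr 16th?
Apr 16th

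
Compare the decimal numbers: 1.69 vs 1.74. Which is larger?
1.74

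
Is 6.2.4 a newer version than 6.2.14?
No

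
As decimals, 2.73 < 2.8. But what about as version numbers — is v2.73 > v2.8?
True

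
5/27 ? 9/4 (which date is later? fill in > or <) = <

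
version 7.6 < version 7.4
False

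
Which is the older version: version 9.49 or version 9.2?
version 9.2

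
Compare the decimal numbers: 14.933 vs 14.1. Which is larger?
14.933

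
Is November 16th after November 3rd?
Yes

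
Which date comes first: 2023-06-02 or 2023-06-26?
2023-06-02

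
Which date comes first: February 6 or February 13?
February 6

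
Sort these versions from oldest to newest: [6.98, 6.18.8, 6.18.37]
[6.18.8, 6.18.37, 6.98]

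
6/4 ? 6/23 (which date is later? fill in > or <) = <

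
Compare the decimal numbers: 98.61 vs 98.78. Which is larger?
98.78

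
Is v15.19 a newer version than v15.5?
Yes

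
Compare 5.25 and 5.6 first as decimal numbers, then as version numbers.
As decimals: 5.25 < 5.6. As versions: v5.25 > v5.6 (minor version 25 > 6).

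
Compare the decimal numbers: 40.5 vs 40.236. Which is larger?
40.5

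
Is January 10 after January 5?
Yes. Day 10 comes after day 5 in January — this is a date comparison, not a decimal one (the decimal 1.10 would be smaller than 1.5).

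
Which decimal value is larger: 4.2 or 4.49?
4.49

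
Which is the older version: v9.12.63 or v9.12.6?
v9.12.6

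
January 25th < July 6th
True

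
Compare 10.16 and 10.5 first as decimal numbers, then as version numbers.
As decimals: 10.16 < 10.5. As versions: v10.16 > v10.5 (minor version 16 > 5).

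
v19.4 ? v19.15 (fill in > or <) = <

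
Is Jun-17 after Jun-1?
Yes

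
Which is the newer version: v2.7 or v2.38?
v2.38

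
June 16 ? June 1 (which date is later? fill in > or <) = >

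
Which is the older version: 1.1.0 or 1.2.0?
1.1.0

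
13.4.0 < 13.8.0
True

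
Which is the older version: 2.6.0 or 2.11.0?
2.6.0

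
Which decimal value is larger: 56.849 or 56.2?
56.849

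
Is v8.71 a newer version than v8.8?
Yes. Version numbers are compared segment by segment as integers, not as decimals: minor version 71 > 8, so v8.71 > v8.8 (even though the decimal 8.71 < 8.8).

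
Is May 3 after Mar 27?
Yes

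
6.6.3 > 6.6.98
False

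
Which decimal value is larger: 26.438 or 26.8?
26.8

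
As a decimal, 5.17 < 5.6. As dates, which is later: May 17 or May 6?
May 17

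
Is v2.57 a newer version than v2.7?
Yes. Version numbers are compared segment by segment as integers, not as decimals: minor version 57 > 7, so v2.57 > v2.7 (even though the decimal 2.57 < 2.7).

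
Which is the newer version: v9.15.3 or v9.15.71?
v9.15.71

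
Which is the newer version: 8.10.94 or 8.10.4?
8.10.94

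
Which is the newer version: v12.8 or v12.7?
v12.8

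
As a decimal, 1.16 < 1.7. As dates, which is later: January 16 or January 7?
January 16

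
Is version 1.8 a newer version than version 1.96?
No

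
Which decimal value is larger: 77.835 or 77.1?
77.835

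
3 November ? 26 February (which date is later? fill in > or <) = >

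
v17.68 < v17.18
False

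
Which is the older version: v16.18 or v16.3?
v16.3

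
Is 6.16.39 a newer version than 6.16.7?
Yes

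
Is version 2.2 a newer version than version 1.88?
Yes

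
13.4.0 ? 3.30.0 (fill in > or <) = >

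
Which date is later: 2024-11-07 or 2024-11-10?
2024-11-10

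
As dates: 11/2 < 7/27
False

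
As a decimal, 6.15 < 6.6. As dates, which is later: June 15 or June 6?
June 15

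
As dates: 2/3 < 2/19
True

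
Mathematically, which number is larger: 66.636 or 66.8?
66.8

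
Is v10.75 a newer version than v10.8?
Yes. Version numbers are compared segment by segment as integers, not as decimals: minor version 75 > 8, so v10.75 > v10.8 (even though the decimal 10.75 < 10.8).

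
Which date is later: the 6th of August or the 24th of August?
the 24th of August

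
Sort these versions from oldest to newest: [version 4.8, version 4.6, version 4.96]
[version 4.6, version 4.8, version 4.96]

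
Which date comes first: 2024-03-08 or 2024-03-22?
2024-03-08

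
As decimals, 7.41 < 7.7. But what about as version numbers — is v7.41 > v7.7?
True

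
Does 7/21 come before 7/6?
No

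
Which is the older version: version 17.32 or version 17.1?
version 17.1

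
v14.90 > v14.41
True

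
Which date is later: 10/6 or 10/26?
10/26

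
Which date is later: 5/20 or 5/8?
5/20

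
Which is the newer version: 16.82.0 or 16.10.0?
16.82.0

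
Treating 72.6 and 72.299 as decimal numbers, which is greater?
72.6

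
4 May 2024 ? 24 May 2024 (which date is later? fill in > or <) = <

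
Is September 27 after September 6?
Yes. Day 27 comes after day 6 in September — this is a date comparison, not a decimal one (the decimal 9.27 would be smaller than 9.6).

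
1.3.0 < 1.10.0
True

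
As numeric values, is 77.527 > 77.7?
False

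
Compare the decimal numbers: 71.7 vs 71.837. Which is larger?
71.837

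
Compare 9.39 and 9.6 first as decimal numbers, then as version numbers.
As decimals: 9.39 < 9.6. As versions: v9.39 > v9.6 (minor version 39 > 6).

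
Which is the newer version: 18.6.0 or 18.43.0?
18.43.0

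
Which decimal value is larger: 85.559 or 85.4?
85.559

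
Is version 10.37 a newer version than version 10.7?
Yes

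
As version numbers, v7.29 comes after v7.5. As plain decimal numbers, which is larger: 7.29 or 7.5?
7.5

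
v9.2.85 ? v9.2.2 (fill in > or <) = >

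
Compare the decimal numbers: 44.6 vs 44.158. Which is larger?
44.6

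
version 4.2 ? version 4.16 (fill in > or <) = <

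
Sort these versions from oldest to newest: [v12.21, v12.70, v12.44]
[v12.21, v12.44, v12.70]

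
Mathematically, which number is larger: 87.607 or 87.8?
87.8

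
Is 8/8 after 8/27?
No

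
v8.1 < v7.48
False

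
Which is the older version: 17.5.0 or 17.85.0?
17.5.0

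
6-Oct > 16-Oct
False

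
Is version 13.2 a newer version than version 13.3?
No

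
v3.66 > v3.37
True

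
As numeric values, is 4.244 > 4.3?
False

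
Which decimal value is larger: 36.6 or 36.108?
36.6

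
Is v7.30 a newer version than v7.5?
Yes. Version numbers are compared segment by segment as integers, not as decimals: minor version 30 > 5, so v7.30 > v7.5 (even though the decimal 7.30 < 7.5).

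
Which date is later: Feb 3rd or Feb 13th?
Feb 13th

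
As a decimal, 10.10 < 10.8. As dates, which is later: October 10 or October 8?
October 10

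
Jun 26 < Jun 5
False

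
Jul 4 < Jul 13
True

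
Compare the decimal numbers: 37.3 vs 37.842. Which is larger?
37.842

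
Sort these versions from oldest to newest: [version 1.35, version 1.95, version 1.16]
[version 1.16, version 1.35, version 1.95]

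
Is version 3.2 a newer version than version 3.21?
No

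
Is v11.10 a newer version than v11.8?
Yes. Version numbers are compared segment by segment as integers, not as decimals: minor version 10 > 8, so v11.10 > v11.8 (even though the decimal 11.10 < 11.8).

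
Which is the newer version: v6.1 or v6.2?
v6.2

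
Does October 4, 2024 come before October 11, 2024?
Yes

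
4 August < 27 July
False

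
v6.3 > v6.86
False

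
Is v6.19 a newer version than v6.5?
Yes. Version numbers are compared segment by segment as integers, not as decimals: minor version 19 > 5, so v6.19 > v6.5 (even though the decimal 6.19 < 6.5).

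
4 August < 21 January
False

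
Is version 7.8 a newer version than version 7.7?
Yes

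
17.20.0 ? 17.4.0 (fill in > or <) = >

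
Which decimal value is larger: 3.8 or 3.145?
3.8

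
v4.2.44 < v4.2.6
False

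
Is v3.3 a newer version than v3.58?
No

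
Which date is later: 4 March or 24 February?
4 March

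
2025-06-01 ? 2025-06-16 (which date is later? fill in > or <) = <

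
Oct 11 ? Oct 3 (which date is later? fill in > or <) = >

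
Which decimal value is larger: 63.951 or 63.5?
63.951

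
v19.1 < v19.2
True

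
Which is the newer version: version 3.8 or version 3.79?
version 3.79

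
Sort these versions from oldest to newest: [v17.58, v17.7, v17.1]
[v17.1, v17.7, v17.58]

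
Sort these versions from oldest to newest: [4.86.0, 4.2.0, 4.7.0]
[4.2.0, 4.7.0, 4.86.0]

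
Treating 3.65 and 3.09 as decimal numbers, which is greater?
3.65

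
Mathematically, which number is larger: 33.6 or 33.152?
33.6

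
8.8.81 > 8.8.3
True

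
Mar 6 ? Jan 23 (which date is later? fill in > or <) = >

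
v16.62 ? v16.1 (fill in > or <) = >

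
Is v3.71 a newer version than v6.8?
No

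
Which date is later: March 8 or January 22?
March 8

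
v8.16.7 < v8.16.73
True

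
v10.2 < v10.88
True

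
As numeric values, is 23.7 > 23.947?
False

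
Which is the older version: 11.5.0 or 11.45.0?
11.5.0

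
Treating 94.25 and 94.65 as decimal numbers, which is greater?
94.65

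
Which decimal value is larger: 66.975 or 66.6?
66.975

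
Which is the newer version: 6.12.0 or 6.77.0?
6.77.0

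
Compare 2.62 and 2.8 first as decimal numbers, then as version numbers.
As decimals: 2.62 < 2.8. As versions: v2.62 > v2.8 (minor version 62 > 8).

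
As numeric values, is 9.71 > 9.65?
True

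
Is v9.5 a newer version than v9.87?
No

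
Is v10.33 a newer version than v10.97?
No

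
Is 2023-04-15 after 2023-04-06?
Yes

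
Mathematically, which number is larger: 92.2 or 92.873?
92.873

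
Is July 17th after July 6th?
Yes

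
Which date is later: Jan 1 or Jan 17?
Jan 17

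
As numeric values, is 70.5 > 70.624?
False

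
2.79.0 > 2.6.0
True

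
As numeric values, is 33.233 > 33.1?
True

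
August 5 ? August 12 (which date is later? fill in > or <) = <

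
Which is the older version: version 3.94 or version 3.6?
version 3.6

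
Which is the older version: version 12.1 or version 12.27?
version 12.1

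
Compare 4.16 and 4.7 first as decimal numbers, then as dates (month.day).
As decimals: 4.16 < 4.7. As dates: 4/16 is later than 4/7 (day 16 > day 7).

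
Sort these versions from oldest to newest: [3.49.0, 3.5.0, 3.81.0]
[3.5.0, 3.49.0, 3.81.0]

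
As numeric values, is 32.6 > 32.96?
False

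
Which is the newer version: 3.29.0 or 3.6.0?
3.29.0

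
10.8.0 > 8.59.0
True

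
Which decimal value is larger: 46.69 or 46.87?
46.87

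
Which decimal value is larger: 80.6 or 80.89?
80.89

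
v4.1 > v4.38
False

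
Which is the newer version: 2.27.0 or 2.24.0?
2.27.0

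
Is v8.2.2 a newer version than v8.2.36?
No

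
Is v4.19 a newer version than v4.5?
Yes. Version numbers are compared segment by segment as integers, not as decimals: minor version 19 > 5, so v4.19 > v4.5 (even though the decimal 4.19 < 4.5).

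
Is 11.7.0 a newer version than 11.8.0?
No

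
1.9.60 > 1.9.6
True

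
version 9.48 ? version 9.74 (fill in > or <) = <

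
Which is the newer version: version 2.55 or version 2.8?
version 2.55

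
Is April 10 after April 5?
Yes. Day 10 comes after day 5 in April — this is a date comparison, not a decimal one (the decimal 4.10 would be smaller than 4.5).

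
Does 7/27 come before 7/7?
No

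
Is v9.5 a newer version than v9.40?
No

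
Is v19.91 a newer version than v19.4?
Yes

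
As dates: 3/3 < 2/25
False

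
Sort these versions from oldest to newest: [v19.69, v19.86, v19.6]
[v19.6, v19.69, v19.86]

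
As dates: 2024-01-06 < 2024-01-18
True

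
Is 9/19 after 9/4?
Yes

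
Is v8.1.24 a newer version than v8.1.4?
Yes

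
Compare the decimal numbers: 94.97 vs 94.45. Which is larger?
94.97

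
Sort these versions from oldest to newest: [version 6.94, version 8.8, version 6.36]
[version 6.36, version 6.94, version 8.8]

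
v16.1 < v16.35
True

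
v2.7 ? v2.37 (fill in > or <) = <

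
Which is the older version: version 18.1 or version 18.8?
version 18.1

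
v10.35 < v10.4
False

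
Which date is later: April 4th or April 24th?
April 24th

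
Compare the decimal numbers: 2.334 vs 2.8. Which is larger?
2.8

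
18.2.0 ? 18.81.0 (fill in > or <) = <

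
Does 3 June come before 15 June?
Yes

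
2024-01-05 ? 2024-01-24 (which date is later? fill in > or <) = <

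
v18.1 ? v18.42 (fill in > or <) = <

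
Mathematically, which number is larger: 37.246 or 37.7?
37.7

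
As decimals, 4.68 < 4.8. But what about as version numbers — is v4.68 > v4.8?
True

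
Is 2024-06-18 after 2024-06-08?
Yes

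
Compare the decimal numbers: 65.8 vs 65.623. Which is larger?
65.8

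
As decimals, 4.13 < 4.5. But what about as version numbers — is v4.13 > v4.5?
True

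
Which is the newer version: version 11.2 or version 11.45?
version 11.45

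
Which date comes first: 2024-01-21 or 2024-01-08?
2024-01-08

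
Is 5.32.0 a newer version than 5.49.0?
No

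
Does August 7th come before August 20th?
Yes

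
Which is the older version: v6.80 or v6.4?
v6.4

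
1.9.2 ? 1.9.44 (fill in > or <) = <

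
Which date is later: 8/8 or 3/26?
8/8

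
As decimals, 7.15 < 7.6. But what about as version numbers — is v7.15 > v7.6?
True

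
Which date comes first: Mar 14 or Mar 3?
Mar 3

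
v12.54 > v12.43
True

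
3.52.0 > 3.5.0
True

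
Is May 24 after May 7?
Yes. Day 24 comes after day 7 in May — this is a date comparison, not a decimal one (the decimal 5.24 would be smaller than 5.7).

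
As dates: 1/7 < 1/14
True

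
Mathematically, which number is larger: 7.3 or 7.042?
7.3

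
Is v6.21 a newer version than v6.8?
Yes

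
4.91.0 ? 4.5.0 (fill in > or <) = >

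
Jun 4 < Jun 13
True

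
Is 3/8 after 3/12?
No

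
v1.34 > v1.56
False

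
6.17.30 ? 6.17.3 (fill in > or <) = >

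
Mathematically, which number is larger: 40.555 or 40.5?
40.555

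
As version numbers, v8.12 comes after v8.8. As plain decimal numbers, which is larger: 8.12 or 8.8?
8.8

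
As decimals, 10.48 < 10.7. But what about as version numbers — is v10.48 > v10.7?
True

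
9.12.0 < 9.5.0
False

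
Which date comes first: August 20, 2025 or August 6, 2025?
August 6, 2025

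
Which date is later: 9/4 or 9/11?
9/11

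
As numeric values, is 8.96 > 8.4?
True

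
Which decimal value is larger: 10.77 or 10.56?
10.77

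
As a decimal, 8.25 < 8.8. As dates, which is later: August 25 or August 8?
August 25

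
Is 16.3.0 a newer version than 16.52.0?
No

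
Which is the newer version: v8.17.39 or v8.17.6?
v8.17.39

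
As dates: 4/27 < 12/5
True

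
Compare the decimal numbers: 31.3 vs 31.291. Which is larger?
31.3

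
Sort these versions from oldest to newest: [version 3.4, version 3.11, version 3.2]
[version 3.2, version 3.4, version 3.11]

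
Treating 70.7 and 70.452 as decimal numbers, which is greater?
70.7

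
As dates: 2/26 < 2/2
False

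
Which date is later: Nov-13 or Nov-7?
Nov-13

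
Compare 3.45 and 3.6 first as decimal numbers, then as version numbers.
As decimals: 3.45 < 3.6. As versions: v3.45 > v3.6 (minor version 45 > 6).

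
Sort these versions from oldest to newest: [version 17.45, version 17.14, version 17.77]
[version 17.14, version 17.45, version 17.77]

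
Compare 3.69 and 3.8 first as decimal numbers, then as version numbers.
As decimals: 3.69 < 3.8. As versions: v3.69 > v3.8 (minor version 69 > 8).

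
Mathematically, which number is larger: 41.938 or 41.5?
41.938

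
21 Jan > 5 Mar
False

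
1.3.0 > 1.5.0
False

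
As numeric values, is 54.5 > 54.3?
True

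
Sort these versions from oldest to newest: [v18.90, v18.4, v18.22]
[v18.4, v18.22, v18.90]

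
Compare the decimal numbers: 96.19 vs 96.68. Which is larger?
96.68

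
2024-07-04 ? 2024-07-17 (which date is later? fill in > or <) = <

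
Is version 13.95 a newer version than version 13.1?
Yes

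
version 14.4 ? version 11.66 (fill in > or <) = >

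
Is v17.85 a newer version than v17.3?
Yes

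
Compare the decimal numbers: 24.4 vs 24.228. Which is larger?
24.4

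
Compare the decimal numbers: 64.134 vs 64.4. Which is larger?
64.4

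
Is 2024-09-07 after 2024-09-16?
No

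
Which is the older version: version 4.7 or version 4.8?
version 4.7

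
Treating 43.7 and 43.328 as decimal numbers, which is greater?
43.7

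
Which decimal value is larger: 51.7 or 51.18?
51.7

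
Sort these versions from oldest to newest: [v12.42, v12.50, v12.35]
[v12.35, v12.42, v12.50]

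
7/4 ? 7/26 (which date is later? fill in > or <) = <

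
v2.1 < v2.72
True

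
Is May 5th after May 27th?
No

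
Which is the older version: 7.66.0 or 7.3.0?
7.3.0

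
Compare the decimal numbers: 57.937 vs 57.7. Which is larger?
57.937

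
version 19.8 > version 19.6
True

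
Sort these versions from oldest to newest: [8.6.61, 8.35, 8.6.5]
[8.6.5, 8.6.61, 8.35]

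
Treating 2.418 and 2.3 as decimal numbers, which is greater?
2.418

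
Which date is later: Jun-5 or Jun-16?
Jun-16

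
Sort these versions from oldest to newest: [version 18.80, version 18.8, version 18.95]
[version 18.8, version 18.80, version 18.95]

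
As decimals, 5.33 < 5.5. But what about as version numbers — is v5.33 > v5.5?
True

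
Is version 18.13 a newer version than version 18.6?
Yes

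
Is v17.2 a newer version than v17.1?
Yes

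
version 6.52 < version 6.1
False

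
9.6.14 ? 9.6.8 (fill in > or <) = >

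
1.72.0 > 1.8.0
True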